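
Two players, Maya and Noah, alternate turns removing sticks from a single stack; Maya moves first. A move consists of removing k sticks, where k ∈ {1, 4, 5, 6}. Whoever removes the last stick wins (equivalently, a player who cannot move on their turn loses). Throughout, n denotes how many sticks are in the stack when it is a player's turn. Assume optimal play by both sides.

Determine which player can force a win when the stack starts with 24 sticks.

Maya wins.

Compute win/loss labels from the base case upward. A position with no move is L. Any other position is W if it can reach an L in one move, else L.
n=0: no move → L
n=1: reaches L-position 0 → W
n=2: only reaches 1(W), which is W → L
n=3: reaches L-position 2 → W
n=4: reaches L-position 0 → W
n=5: reaches L-position 0 → W
n=6: reaches L-position 2 → W
n=7: reaches L-position 2 → W
n=8: reaches L-position 2 → W
n=9: only reaches 8(W), 5(W), 4(W), 3(W), all W → L
n=10: reaches L-position 9 → W
n=11: only reaches 10(W), 7(W), 6(W), 5(W), all W → L
n=12: reaches L-position 11 → W
n=13: reaches L-position 9 → W
n=14: reaches L-position 9 → W
n=15: reaches L-position 11 → W
n=16: reaches L-position 11 → W
n=17: reaches L-position 11 → W
n=18: only reaches 17(W), 14(W), 13(W), 12(W), all W → L
n=19: reaches L-position 18 → W
n=20: only reaches 19(W), 16(W), 15(W), 14(W), all W → L
n=21: reaches L-position 20 → W
n=22: reaches L-position 18 → W
n=23: reaches L-position 18 → W
n=24: reaches L-position 20 → W
From 24 Maya can remove 4, leaving 20, reaching an L position.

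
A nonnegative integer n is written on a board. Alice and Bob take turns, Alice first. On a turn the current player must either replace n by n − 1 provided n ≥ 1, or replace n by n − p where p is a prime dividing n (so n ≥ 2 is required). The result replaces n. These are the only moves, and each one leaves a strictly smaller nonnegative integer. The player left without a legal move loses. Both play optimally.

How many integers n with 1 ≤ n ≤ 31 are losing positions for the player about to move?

7

Build the W/L table. Terminal = L. A non-terminal position is W if it has a move to some L; otherwise it is L.
n=0: no move → L
n=1: can move to 0, which is L ⇒ W
n=2: can move to 0, which is L ⇒ W
n=3: can move to 0, which is L ⇒ W
n=4: moves to 2(W), 3(W); every one is W ⇒ L
n=5: can move to 0, which is L ⇒ W
n=6: can move to 4, which is L ⇒ W
n=7: can move to 0, which is L ⇒ W
n=8: moves to 6(W), 7(W); every one is W ⇒ L
n=9: can move to 8, which is L ⇒ W
n=10: can move to 8, which is L ⇒ W
n=11: can move to 0, which is L ⇒ W
n=12: moves to 9(W), 10(W), 11(W); every one is W ⇒ L
n=13: can move to 0, which is L ⇒ W
n=14: can move to 12, which is L ⇒ W
n=15: can move to 12, which is L ⇒ W
n=16: moves to 14(W), 15(W); every one is W ⇒ L
n=17: can move to 0, which is L ⇒ W
n=18: can move to 16, which is L ⇒ W
n=19: can move to 0, which is L ⇒ W
n=20: moves to 15(W), 18(W), 19(W); every one is W ⇒ L
n=21: can move to 20, which is L ⇒ W
n=22: can move to 20, which is L ⇒ W
n=23: can move to 0, which is L ⇒ W
n=24: moves to 21(W), 22(W), 23(W); every one is W ⇒ L
n=25: can move to 20, which is L ⇒ W
n=26: can move to 24, which is L ⇒ W
n=27: can move to 24, which is L ⇒ W
n=28: moves to 21(W), 26(W), 27(W); every one is W ⇒ L
n=29: can move to 0, which is L ⇒ W
n=30: can move to 28, which is L ⇒ W
n=31: can move to 0, which is L ⇒ W
L entries with 1 ≤ n ≤ 31 (n=0 is outside the asked range and is not counted): n = 4, 8, 12, 16, 20, 24, 28; that makes 7.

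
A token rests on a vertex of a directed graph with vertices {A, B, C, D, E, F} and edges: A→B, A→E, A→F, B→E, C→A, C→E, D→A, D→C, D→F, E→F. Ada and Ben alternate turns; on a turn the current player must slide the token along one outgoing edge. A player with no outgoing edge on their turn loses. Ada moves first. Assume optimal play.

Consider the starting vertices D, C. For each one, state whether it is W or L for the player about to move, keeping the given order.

D: W, C: L

Positions with no move are L. A position that does have a move is losing for the player to move precisely when every available move leads to a winning position for the opponent. Fill in the labels:
Every edge goes from a vertex to one that appears earlier in the order F, E, B, A, C, D, so processing vertices in that order labels each vertex after all of its successors.
F: no outgoing edge → L
E: →F(L), so W
B: →E(W) only, which is W, so L
A: →B(L), so W
C: →A(W), E(W) — all W, so L
D: →C(L), so W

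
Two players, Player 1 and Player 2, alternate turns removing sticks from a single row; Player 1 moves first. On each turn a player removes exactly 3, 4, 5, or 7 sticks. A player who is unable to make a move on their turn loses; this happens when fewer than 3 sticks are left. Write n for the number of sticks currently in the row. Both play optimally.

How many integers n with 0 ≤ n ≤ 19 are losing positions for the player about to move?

6

Compute win/loss labels from the base case upward. A position with no move is L. Any other position is W if it can reach an L in one move, else L.
n=0: no move → L
n=1: no move → L
n=2: no move → L
n=3: reaches L-position 0 → W
n=4: reaches L-position 1 → W
n=5: reaches L-position 2 → W
n=6: reaches L-position 2 → W
n=7: reaches L-position 2 → W
n=8: reaches L-position 1 → W
n=9: reaches L-position 2 → W
n=10: only reaches 7(W), 6(W), 5(W), 3(W), all W → L
n=11: only reaches 8(W), 7(W), 6(W), 4(W), all W → L
n=12: only reaches 9(W), 8(W), 7(W), 5(W), all W → L
n=13: reaches L-position 10 → W
n=14: reaches L-position 11 → W
n=15: reaches L-position 12 → W
n=16: reaches L-position 12 → W
n=17: reaches L-position 12 → W
n=18: reaches L-position 11 → W
n=19: reaches L-position 12 → W
L entries with 0 ≤ n ≤ 19: n = 0, 1, 2, 10, 11, 12; that makes 6.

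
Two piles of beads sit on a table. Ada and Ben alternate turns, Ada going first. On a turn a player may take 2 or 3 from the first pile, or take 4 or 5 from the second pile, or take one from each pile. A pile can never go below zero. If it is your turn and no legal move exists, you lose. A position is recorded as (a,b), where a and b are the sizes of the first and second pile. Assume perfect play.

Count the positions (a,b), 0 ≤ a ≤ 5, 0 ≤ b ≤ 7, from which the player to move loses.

Compute win/loss labels from the base case upward. A position with no move is L. Any other position is W if it can reach an L in one move, else L.
Every move lowers a or b (never raises either), so fill the grid row by row in increasing a, and left to right within a row: each cell's successors are then already labelled.
      b=0  b=1  b=2  b=3  b=4  b=5  b=6  b=7
a=0:    L    L    L    L    W    W    W    W
a=1:    L    W    W    W    W    W    L    L
a=2:    W    W    W    W    L    L    L    W
a=3:    W    W    W    W    L    W    W    W
a=4:    W    L    L    L    W    W    W    W
a=5:    L    L    W    W    W    W    W    L
Cells with no legal move (terminal, hence L): (0,0), (0,1), (0,2), (0,3), (1,0).
The remaining L cells, each justified by listing all of its moves:
(1,6): only reaches (1,2)(W), (1,1)(W), (0,5)(W), all W → L
(1,7): only reaches (1,3)(W), (1,2)(W), (0,6)(W), all W → L
(2,4): only reaches (0,4)(W), (2,0)(W), (1,3)(W), all W → L
(2,5): only reaches (0,5)(W), (2,1)(W), (2,0)(W), (1,4)(W), all W → L
(2,6): only reaches (0,6)(W), (2,2)(W), (2,1)(W), (1,5)(W), all W → L
(3,4): only reaches (1,4)(W), (0,4)(W), (3,0)(W), (2,3)(W), all W → L
(4,1): only reaches (2,1)(W), (1,1)(W), (3,0)(W), all W → L
(4,2): only reaches (2,2)(W), (1,2)(W), (3,1)(W), all W → L
(4,3): only reaches (2,3)(W), (1,3)(W), (3,2)(W), all W → L
(5,0): only reaches (3,0)(W), (2,0)(W), all W → L
(5,1): only reaches (3,1)(W), (2,1)(W), (4,0)(W), all W → L
(5,7): only reaches (3,7)(W), (2,7)(W), (5,3)(W), (5,2)(W), (4,6)(W), all W → L
Every other cell has at least one move into one of the L cells above, so it is W.
L cells per row: a=0: 4, a=1: 3, a=2: 3, a=3: 1, a=4: 3, a=5: 3; total 17.

17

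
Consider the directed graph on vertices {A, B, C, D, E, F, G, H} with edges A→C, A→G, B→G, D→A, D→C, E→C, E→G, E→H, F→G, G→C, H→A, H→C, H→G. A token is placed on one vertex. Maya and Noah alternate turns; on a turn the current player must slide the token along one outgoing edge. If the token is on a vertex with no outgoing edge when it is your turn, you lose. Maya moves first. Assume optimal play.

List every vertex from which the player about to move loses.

Label each position W (a win for the player to move) or L (a loss). A position with no legal move is L; any other position is W exactly when some move reaches an L, and L when every move reaches a W.
Every edge goes from a vertex to one that appears earlier in the order C, G, A, H, E, F, D, B, so processing vertices in that order labels each vertex after all of its successors.
C: no outgoing edge → L
G: can move to C, which is L ⇒ W
A: can move to C, which is L ⇒ W
H: can move to C, which is L ⇒ W
E: can move to C, which is L ⇒ W
F: the only move is to G(W), a W ⇒ L
D: can move to C, which is L ⇒ W
B: the only move is to G(W), a W ⇒ L
The losing starting vertices are exactly the entries labelled L in this table (3 of them).

B, C, F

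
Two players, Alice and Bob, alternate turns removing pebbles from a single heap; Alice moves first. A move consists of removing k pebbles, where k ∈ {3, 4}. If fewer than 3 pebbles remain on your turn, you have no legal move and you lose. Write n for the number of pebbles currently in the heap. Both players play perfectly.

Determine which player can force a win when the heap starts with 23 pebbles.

Classify positions by backward induction: terminal positions (no move available) are L. From any other position, the mover wins iff some move reaches an L.
n=0: no move → L
n=1: no move → L
n=2: no move → L
n=3: can move to 0, which is L ⇒ W
n=4: can move to 1, which is L ⇒ W
n=5: can move to 2, which is L ⇒ W
n=6: can move to 2, which is L ⇒ W
n=7: moves to 4(W), 3(W); every one is W ⇒ L
n=8: moves to 5(W), 4(W); every one is W ⇒ L
n=9: moves to 6(W), 5(W); every one is W ⇒ L
n=10: can move to 7, which is L ⇒ W
n=11: can move to 8, which is L ⇒ W
n=12: can move to 9, which is L ⇒ W
n=13: can move to 9, which is L ⇒ W
n=14: moves to 11(W), 10(W); every one is W ⇒ L
n=15: moves to 12(W), 11(W); every one is W ⇒ L
n=16: moves to 13(W), 12(W); every one is W ⇒ L
n=17: can move to 14, which is L ⇒ W
n=18: can move to 15, which is L ⇒ W
n=19: can move to 16, which is L ⇒ W
n=20: can move to 16, which is L ⇒ W
n=21: moves to 18(W), 17(W); every one is W ⇒ L
n=22: moves to 19(W), 18(W); every one is W ⇒ L
n=23: moves to 20(W), 19(W); every one is W ⇒ L
The starting position 23 is L: whatever Alice does, the opponent receives a W position.

Bob wins.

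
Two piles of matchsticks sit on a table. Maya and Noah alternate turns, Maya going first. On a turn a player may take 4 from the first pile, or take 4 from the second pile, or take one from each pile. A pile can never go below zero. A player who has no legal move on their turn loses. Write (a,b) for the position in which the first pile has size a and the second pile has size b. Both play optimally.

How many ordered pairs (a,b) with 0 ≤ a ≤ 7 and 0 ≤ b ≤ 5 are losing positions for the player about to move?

Label each position W (a win for the player to move) or L (a loss). A position with no legal move is L; any other position is W exactly when some move reaches an L, and L when every move reaches a W.
Every move lowers a or b (never raises either), so fill the grid row by row in increasing a, and left to right within a row: each cell's successors are then already labelled.
      b=0  b=1  b=2  b=3  b=4  b=5
a=0:    L    L    L    L    W    W
a=1:    L    W    W    W    W    L
a=2:    L    W    L    L    W    L
a=3:    L    W    L    W    W    L
a=4:    W    W    W    W    L    L
a=5:    W    L    L    L    L    W
a=6:    W    L    W    W    W    W
a=7:    W    L    W    L    L    W
Cells with no legal move (terminal, hence L): (0,0), (0,1), (0,2), (0,3), (1,0), (2,0), (3,0).
The remaining L cells, each justified by listing all of its moves:
(1,5): L (options (1,1)(W), (0,4)(W) are all W)
(2,2): L (sole option (1,1)(W) is W)
(2,3): L (sole option (1,2)(W) is W)
(2,5): L (options (2,1)(W), (1,4)(W) are all W)
(3,2): L (sole option (2,1)(W) is W)
(3,5): L (options (3,1)(W), (2,4)(W) are all W)
(4,4): L (options (0,4)(W), (4,0)(W), (3,3)(W) are all W)
(4,5): L (options (0,5)(W), (4,1)(W), (3,4)(W) are all W)
(5,1): L (options (1,1)(W), (4,0)(W) are all W)
(5,2): L (options (1,2)(W), (4,1)(W) are all W)
(5,3): L (options (1,3)(W), (4,2)(W) are all W)
(5,4): L (options (1,4)(W), (5,0)(W), (4,3)(W) are all W)
(6,1): L (options (2,1)(W), (5,0)(W) are all W)
(7,1): L (options (3,1)(W), (6,0)(W) are all W)
(7,3): L (options (3,3)(W), (6,2)(W) are all W)
(7,4): L (options (3,4)(W), (7,0)(W), (6,3)(W) are all W)
Every other cell has at least one move into one of the L cells above, so it is W.
L cells per row: a=0: 4, a=1: 2, a=2: 4, a=3: 3, a=4: 2, a=5: 4, a=6: 1, a=7: 3; total 23.

23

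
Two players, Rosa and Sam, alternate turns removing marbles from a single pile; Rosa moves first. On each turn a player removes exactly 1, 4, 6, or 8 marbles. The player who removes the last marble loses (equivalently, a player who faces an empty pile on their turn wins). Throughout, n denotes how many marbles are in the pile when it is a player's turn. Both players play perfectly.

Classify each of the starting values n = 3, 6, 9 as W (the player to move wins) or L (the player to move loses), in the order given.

3: L, 6: L, 9: W

Label each position W (a win for the player to move) or L (a loss). A position with no legal move is W; any other position is W exactly when some move reaches an L, and L when every move reaches a W.
n=0: no move; the opponent has just taken the last marble and therefore loses → W
n=1: →0(W) only, which is W, so L
n=2: →1(L), so W
n=3: →2(W) only, which is W, so L
n=4: →3(L), so W
n=5: →1(L), so W
n=6: →5(W), 2(W), 0(W) — all W, so L
n=7: →6(L), so W
n=8: →7(W), 4(W), 2(W), 0(W) — all W, so L
n=9: →8(L), so W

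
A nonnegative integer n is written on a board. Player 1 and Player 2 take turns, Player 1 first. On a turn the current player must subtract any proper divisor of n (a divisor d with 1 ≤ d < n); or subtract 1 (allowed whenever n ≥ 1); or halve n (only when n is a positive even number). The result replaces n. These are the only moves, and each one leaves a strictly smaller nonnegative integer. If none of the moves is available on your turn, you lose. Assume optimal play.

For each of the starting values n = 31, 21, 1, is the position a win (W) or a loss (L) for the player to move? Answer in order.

Use the standard recursion: the mover loses at a terminal position; elsewhere, the mover wins exactly when some move hands the opponent an L position.
n=0: no move → L
n=1: →0(L), so W
n=2: →1(W) only, which is W, so L
n=3: →2(L), so W
n=4: →2(L), so W
n=5: →4(W) only, which is W, so L
n=6: →5(L), so W
n=7: →6(W) only, which is W, so L
n=8: →7(L), so W
n=9: →6(W), 8(W) — all W, so L
n=10: →5(L), so W
n=11: →10(W) only, which is W, so L
n=12: →9(L), so W
n=13: →12(W) only, which is W, so L
n=14: →7(L), so W
n=15: →10(W), 12(W), 14(W) — all W, so L
n=16: →15(L), so W
n=17: →16(W) only, which is W, so L
n=18: →9(L), so W
n=19: →18(W) only, which is W, so L
n=20: →15(L), so W
n=21: →14(W), 18(W), 20(W) — all W, so L
n=22: →11(L), so W
n=23: →22(W) only, which is W, so L
n=24: →21(L), so W
n=25: →20(W), 24(W) — all W, so L
n=26: →13(L), so W
n=27: →18(W), 24(W), 26(W) — all W, so L
n=28: →21(L), so W
n=29: →28(W) only, which is W, so L
n=30: →15(L), so W
n=31: →30(W) only, which is W, so L

31: L, 21: L, 1: W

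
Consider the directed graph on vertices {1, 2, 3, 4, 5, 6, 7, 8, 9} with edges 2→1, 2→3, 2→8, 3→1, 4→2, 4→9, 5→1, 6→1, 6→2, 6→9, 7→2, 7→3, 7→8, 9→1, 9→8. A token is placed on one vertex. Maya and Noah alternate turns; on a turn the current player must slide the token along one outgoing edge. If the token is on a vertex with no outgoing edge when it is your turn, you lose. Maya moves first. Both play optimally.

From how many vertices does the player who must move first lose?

3

Label each position W (a win for the player to move) or L (a loss). A position with no legal move is L; any other position is W exactly when some move reaches an L, and L when every move reaches a W.
Every edge goes from a vertex to one that appears earlier in the order 8, 1, 9, 3, 2, 6, 7, 5, 4, so processing vertices in that order labels each vertex after all of its successors.
8: no outgoing edge → L
1: no outgoing edge → L
9: →1(L), so W
3: →1(L), so W
2: →1(L), so W
6: →1(L), so W
7: →8(L), so W
5: →1(L), so W
4: →2(W), 9(W) — all W, so L
The L vertices are 1, 4, 8; that is 3 in all.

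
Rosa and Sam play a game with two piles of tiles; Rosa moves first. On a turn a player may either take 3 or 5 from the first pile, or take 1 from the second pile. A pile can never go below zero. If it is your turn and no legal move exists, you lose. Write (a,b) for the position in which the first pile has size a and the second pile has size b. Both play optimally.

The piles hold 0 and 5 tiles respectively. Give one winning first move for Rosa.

Build the W/L table. Terminal = L. A non-terminal position is W if it has a move to some L; otherwise it is L.
No move ever increases a pile, so every position that can arise here has a ≤ 0 and b ≤ 5; it is enough to label the cells with 0 ≤ a ≤ 0 and 0 ≤ b ≤ 5.
Every move lowers a or b (never raises either), so fill the grid row by row in increasing a, and left to right within a row: each cell's successors are then already labelled.
      b=0  b=1  b=2  b=3  b=4  b=5
a=0:    L    W    L    W    L    W
Cells with no legal move (terminal, hence L): (0,0).
The remaining L cells, each justified by listing all of its moves:
(0,2): →(0,1)(W) only, which is W, so L
(0,4): →(0,3)(W) only, which is W, so L
Every other cell has at least one move into one of the L cells above, so it is W.
From (0,5), the L positions reachable in one move are: (0,4).

Move to (0,4).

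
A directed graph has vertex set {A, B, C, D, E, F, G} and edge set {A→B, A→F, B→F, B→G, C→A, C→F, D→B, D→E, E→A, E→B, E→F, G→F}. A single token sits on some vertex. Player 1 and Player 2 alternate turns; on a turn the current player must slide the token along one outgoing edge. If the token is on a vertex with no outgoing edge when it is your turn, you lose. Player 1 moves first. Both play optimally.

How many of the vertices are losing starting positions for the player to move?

2

Compute win/loss labels from the base case upward. A position with no move is L. Any other position is W if it can reach an L in one move, else L.
Every edge goes from a vertex to one that appears earlier in the order F, G, B, A, E, D, C, so processing vertices in that order labels each vertex after all of its successors.
F: no outgoing edge → L
G: →F(L), so W
B: →F(L), so W
A: →F(L), so W
E: →F(L), so W
D: →E(W), B(W) — all W, so L
C: →F(L), so W
The L vertices are D, F; that is 2 in all.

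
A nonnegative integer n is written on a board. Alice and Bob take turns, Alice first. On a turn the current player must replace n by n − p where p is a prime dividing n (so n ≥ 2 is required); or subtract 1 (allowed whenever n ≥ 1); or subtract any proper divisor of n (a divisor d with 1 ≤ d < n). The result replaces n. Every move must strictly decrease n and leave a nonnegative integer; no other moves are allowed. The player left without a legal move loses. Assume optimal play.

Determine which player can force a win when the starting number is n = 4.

Bob wins.

Label each position W (a win for the player to move) or L (a loss). A position with no legal move is L; any other position is W exactly when some move reaches an L, and L when every move reaches a W.
n=0: no move → L
n=1: can move to 0, which is L ⇒ W
n=2: can move to 0, which is L ⇒ W
n=3: can move to 0, which is L ⇒ W
n=4: moves to 2(W), 3(W); every one is W ⇒ L
Every move from 4 reaches a W position, so the mover loses.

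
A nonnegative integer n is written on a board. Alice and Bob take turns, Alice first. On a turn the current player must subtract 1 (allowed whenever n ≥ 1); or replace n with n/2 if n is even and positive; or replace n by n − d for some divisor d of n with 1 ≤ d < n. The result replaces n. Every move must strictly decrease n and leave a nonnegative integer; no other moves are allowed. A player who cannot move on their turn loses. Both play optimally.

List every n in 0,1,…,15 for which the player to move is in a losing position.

0, 2, 5, 7, 9, 11, 13, 15

Classify positions by backward induction: terminal positions (no move available) are L. From any other position, the mover wins iff some move reaches an L.
n=0: no move → L
n=1: reaches L-position 0 → W
n=2: only reaches 1(W), which is W → L
n=3: reaches L-position 2 → W
n=4: reaches L-position 2 → W
n=5: only reaches 4(W), which is W → L
n=6: reaches L-position 5 → W
n=7: only reaches 6(W), which is W → L
n=8: reaches L-position 7 → W
n=9: only reaches 6(W), 8(W), all W → L
n=10: reaches L-position 5 → W
n=11: only reaches 10(W), which is W → L
n=12: reaches L-position 9 → W
n=13: only reaches 12(W), which is W → L
n=14: reaches L-position 7 → W
n=15: only reaches 10(W), 12(W), 14(W), all W → L
The losing starting values of n are exactly the entries labelled L in this table (8 of them).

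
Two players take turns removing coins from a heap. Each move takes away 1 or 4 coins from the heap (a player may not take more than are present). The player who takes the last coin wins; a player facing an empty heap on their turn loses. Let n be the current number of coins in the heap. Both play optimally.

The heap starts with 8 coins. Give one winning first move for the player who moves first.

Positions with no move are L. A position that does have a move is losing for the player to move precisely when every available move leads to a winning position for the opponent. Fill in the labels:
n=0: no move → L
n=1: can move to 0, which is L ⇒ W
n=2: the only move is to 1(W), a W ⇒ L
n=3: can move to 2, which is L ⇒ W
n=4: can move to 0, which is L ⇒ W
n=5: moves to 4(W), 1(W); every one is W ⇒ L
n=6: can move to 5, which is L ⇒ W
n=7: moves to 6(W), 3(W); every one is W ⇒ L
n=8: can move to 7, which is L ⇒ W
From 8, the L positions reachable in one move are: 7.

Remove 1, leaving 7.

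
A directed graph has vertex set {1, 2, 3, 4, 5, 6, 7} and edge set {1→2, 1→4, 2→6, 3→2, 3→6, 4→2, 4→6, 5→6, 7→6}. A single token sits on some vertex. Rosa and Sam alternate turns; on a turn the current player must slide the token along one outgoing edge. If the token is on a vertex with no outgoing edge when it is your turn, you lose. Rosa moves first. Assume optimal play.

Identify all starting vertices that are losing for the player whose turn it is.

Classify positions by backward induction: terminal positions (no move available) are L. From any other position, the mover wins iff some move reaches an L.
Every edge goes from a vertex to one that appears earlier in the order 6, 2, 3, 4, 5, 1, 7, so processing vertices in that order labels each vertex after all of its successors.
6: no outgoing edge → L
2: reaches L-position 6 → W
3: reaches L-position 6 → W
4: reaches L-position 6 → W
5: reaches L-position 6 → W
1: only reaches 4(W), 2(W), all W → L
7: reaches L-position 6 → W
Reading off the rows marked L gives the requested list; there are 2 such vertices.

1, 6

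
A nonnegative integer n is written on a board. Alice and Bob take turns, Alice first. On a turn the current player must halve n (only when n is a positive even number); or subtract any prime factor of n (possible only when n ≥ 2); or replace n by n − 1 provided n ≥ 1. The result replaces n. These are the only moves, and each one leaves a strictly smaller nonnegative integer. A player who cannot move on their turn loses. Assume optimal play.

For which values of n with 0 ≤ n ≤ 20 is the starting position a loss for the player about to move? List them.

Compute win/loss labels from the base case upward. A position with no move is L. Any other position is W if it can reach an L in one move, else L.
n=0: no move → L
n=1: can move to 0, which is L ⇒ W
n=2: can move to 0, which is L ⇒ W
n=3: can move to 0, which is L ⇒ W
n=4: moves to 2(W), 3(W); every one is W ⇒ L
n=5: can move to 0, which is L ⇒ W
n=6: can move to 4, which is L ⇒ W
n=7: can move to 0, which is L ⇒ W
n=8: can move to 4, which is L ⇒ W
n=9: moves to 6(W), 8(W); every one is W ⇒ L
n=10: can move to 9, which is L ⇒ W
n=11: can move to 0, which is L ⇒ W
n=12: can move to 9, which is L ⇒ W
n=13: can move to 0, which is L ⇒ W
n=14: moves to 7(W), 12(W), 13(W); every one is W ⇒ L
n=15: can move to 14, which is L ⇒ W
n=16: can move to 14, which is L ⇒ W
n=17: can move to 0, which is L ⇒ W
n=18: can move to 9, which is L ⇒ W
n=19: can move to 0, which is L ⇒ W
n=20: moves to 10(W), 15(W), 18(W), 19(W); every one is W ⇒ L
The losing starting values of n are exactly the entries labelled L in this table (5 of them).

0, 4, 9, 14, 20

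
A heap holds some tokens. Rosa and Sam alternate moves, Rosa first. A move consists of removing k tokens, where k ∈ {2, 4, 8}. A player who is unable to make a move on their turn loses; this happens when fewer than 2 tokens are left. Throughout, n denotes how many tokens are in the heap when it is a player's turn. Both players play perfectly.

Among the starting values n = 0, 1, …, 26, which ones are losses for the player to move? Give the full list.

0, 1, 6, 7, 12, 13, 18, 19, 24, 25

Build the W/L table. Terminal = L. A non-terminal position is W if it has a move to some L; otherwise it is L.
n=0: no move → L
n=1: no move → L
n=2: W (go to 0, an L position)
n=3: W (go to 1, an L position)
n=4: W (go to 0, an L position)
n=5: W (go to 1, an L position)
n=6: L (options 4(W), 2(W) are all W)
n=7: L (options 5(W), 3(W) are all W)
n=8: W (go to 6, an L position)
n=9: W (go to 7, an L position)
n=10: W (go to 6, an L position)
n=11: W (go to 7, an L position)
n=12: L (options 10(W), 8(W), 4(W) are all W)
n=13: L (options 11(W), 9(W), 5(W) are all W)
n=14: W (go to 12, an L position)
n=15: W (go to 13, an L position)
n=16: W (go to 12, an L position)
n=17: W (go to 13, an L position)
n=18: L (options 16(W), 14(W), 10(W) are all W)
n=19: L (options 17(W), 15(W), 11(W) are all W)
n=20: W (go to 18, an L position)
n=21: W (go to 19, an L position)
n=22: W (go to 18, an L position)
n=23: W (go to 19, an L position)
n=24: L (options 22(W), 20(W), 16(W) are all W)
n=25: L (options 23(W), 21(W), 17(W) are all W)
n=26: W (go to 24, an L position)
Reading off the rows marked L gives the requested list; there are 10 such values of n.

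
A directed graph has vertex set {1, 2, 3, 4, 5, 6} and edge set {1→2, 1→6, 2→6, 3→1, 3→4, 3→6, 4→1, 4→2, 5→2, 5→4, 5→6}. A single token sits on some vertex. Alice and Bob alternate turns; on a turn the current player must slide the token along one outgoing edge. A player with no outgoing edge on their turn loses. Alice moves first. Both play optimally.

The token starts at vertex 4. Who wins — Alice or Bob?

Classify positions by backward induction: terminal positions (no move available) are L. From any other position, the mover wins iff some move reaches an L.
Every edge goes from a vertex to one that appears earlier in the order 6, 2, 1, 4, 5, 3, so processing vertices in that order labels each vertex after all of its successors.
6: no outgoing edge → L
2: →6(L), so W
1: →6(L), so W
4: →1(W), 2(W) — all W, so L
5: →4(L), so W
3: →4(L), so W
The starting position 4 is L: whatever Alice does, the opponent receives a W position.

Bob wins.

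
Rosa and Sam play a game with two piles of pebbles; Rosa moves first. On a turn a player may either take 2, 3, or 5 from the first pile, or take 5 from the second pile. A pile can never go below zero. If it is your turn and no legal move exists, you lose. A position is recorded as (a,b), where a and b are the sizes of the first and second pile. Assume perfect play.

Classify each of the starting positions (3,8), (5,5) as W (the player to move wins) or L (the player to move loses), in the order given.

(3,8): L, (5,5): W

Use the standard recursion: the mover loses at a terminal position; elsewhere, the mover wins exactly when some move hands the opponent an L position.
No move ever increases a pile, so every position that can arise here has a ≤ 5 and b ≤ 8; it is enough to label the cells with 0 ≤ a ≤ 5 and 0 ≤ b ≤ 8.
Every move lowers a or b (never raises either), so fill the grid row by row in increasing a, and left to right within a row: each cell's successors are then already labelled.
      b=0  b=1  b=2  b=3  b=4  b=5  b=6  b=7  b=8
a=0:    L    L    L    L    L    W    W    W    W
a=1:    L    L    L    L    L    W    W    W    W
a=2:    W    W    W    W    W    L    L    L    L
a=3:    W    W    W    W    W    L    L    L    L
a=4:    W    W    W    W    W    W    W    W    W
a=5:    W    W    W    W    W    W    W    W    W
Cells with no legal move (terminal, hence L): (0,0), (0,1), (0,2), (0,3), (0,4), (1,0), (1,1), (1,2), (1,3), (1,4).
The remaining L cells, each justified by listing all of its moves:
(2,5): only reaches (0,5)(W), (2,0)(W), all W → L
(2,6): only reaches (0,6)(W), (2,1)(W), all W → L
(2,7): only reaches (0,7)(W), (2,2)(W), all W → L
(2,8): only reaches (0,8)(W), (2,3)(W), all W → L
(3,5): only reaches (1,5)(W), (0,5)(W), (3,0)(W), all W → L
(3,6): only reaches (1,6)(W), (0,6)(W), (3,1)(W), all W → L
(3,7): only reaches (1,7)(W), (0,7)(W), (3,2)(W), all W → L
(3,8): only reaches (1,8)(W), (0,8)(W), (3,3)(W), all W → L
Every other cell has at least one move into one of the L cells above, so it is W.
(3,8): one of the L cells justified above, so L
(5,5): the move to (3,5) reaches an L cell, so W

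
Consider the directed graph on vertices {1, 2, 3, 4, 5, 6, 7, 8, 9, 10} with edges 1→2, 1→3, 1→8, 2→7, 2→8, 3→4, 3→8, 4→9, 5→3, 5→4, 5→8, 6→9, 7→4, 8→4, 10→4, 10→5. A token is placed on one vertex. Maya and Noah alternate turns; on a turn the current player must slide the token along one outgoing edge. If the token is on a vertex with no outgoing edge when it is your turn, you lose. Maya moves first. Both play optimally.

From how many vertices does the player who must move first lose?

Positions with no move are L. A position that does have a move is losing for the player to move precisely when every available move leads to a winning position for the opponent. Fill in the labels:
Every edge goes from a vertex to one that appears earlier in the order 9, 4, 8, 3, 5, 7, 2, 6, 10, 1, so processing vertices in that order labels each vertex after all of its successors.
9: no outgoing edge → L
4: →9(L), so W
8: →4(W) only, which is W, so L
3: →8(L), so W
5: →8(L), so W
7: →4(W) only, which is W, so L
2: →7(L), so W
6: →9(L), so W
10: →5(W), 4(W) — all W, so L
1: →8(L), so W
The L vertices are 7, 8, 9, 10; that is 4 in all.

4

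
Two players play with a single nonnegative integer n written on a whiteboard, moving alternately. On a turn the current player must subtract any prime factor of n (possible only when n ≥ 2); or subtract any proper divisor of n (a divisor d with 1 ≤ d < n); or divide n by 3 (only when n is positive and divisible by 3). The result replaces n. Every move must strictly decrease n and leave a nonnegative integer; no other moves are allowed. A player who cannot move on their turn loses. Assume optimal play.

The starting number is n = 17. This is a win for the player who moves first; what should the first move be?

Move to 0.

Classify positions by backward induction: terminal positions (no move available) are L. From any other position, the mover wins iff some move reaches an L.
n=0: no move → L
n=1: no move → L
n=2: →0(L), so W
n=3: →0(L), so W
n=4: →2(W), 3(W) — all W, so L
n=5: →0(L), so W
n=6: →4(L), so W
n=7: →0(L), so W
n=8: →4(L), so W
n=9: →3(W), 6(W), 8(W) — all W, so L
n=10: →9(L), so W
n=11: →0(L), so W
n=12: →4(L), so W
n=13: →0(L), so W
n=14: →7(W), 12(W), 13(W) — all W, so L
n=15: →14(L), so W
n=16: →14(L), so W
n=17: →0(L), so W
From 17, the L positions reachable in one move are: 0.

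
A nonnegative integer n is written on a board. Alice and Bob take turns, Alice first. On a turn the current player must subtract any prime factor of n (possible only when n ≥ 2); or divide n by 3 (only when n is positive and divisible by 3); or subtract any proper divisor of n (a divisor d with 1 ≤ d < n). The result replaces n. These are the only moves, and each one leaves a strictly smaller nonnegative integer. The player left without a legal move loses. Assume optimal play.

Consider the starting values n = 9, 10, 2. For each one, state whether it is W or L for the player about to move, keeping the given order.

Compute win/loss labels from the base case upward. A position with no move is L. Any other position is W if it can reach an L in one move, else L.
n=0: no move → L
n=1: no move → L
n=2: reaches L-position 0 → W
n=3: reaches L-position 0 → W
n=4: only reaches 2(W), 3(W), all W → L
n=5: reaches L-position 0 → W
n=6: reaches L-position 4 → W
n=7: reaches L-position 0 → W
n=8: reaches L-position 4 → W
n=9: only reaches 3(W), 6(W), 8(W), all W → L
n=10: reaches L-position 9 → W

9: L, 10: W, 2: W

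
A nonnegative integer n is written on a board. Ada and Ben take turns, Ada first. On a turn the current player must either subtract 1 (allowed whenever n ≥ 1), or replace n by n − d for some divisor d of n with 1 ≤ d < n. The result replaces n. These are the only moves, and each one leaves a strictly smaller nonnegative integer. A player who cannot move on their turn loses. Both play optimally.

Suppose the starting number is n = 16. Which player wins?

Ada wins.

Compute win/loss labels from the base case upward. A position with no move is L. Any other position is W if it can reach an L in one move, else L.
n=0: no move → L
n=1: reaches L-position 0 → W
n=2: only reaches 1(W), which is W → L
n=3: reaches L-position 2 → W
n=4: reaches L-position 2 → W
n=5: only reaches 4(W), which is W → L
n=6: reaches L-position 5 → W
n=7: only reaches 6(W), which is W → L
n=8: reaches L-position 7 → W
n=9: only reaches 6(W), 8(W), all W → L
n=10: reaches L-position 5 → W
n=11: only reaches 10(W), which is W → L
n=12: reaches L-position 9 → W
n=13: only reaches 12(W), which is W → L
n=14: reaches L-position 7 → W
n=15: only reaches 10(W), 12(W), 14(W), all W → L
n=16: reaches L-position 15 → W
From 16 Ada can move to 15, reaching an L position.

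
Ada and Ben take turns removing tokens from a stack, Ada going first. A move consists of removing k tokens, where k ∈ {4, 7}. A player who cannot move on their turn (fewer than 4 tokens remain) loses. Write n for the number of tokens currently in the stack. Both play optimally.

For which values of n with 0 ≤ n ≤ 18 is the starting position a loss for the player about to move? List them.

Compute win/loss labels from the base case upward. A position with no move is L. Any other position is W if it can reach an L in one move, else L.
n=0: no move → L
n=1: no move → L
n=2: no move → L
n=3: no move → L
n=4: reaches L-position 0 → W
n=5: reaches L-position 1 → W
n=6: reaches L-position 2 → W
n=7: reaches L-position 3 → W
n=8: reaches L-position 1 → W
n=9: reaches L-position 2 → W
n=10: reaches L-position 3 → W
n=11: only reaches 7(W), 4(W), all W → L
n=12: only reaches 8(W), 5(W), all W → L
n=13: only reaches 9(W), 6(W), all W → L
n=14: only reaches 10(W), 7(W), all W → L
n=15: reaches L-position 11 → W
n=16: reaches L-position 12 → W
n=17: reaches L-position 13 → W
n=18: reaches L-position 14 → W
Reading off the rows marked L gives the requested list; there are 8 such values of n.

0, 1, 2, 3, 11, 12, 13, 14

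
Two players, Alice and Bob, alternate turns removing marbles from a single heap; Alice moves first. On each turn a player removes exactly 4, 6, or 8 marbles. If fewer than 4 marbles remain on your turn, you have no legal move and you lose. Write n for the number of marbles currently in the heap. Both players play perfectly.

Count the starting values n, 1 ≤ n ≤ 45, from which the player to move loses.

15

Positions with no move are L. A position that does have a move is losing for the player to move precisely when every available move leads to a winning position for the opponent. Fill in the labels:
n=0: no move → L
n=1: no move → L
n=2: no move → L
n=3: no move → L
n=4: reaches L-position 0 → W
n=5: reaches L-position 1 → W
n=6: reaches L-position 2 → W
n=7: reaches L-position 3 → W
n=8: reaches L-position 2 → W
n=9: reaches L-position 3 → W
n=10: reaches L-position 2 → W
n=11: reaches L-position 3 → W
n=12: only reaches 8(W), 6(W), 4(W), all W → L
n=13: only reaches 9(W), 7(W), 5(W), all W → L
n=14: only reaches 10(W), 8(W), 6(W), all W → L
n=15: only reaches 11(W), 9(W), 7(W), all W → L
n=16: reaches L-position 12 → W
n=17: reaches L-position 13 → W
n=18: reaches L-position 14 → W
n=19: reaches L-position 15 → W
n=20: reaches L-position 14 → W
n=21: reaches L-position 15 → W
n=22: reaches L-position 14 → W
n=23: reaches L-position 15 → W
n=24: only reaches 20(W), 18(W), 16(W), all W → L
n=25: only reaches 21(W), 19(W), 17(W), all W → L
n=26: only reaches 22(W), 20(W), 18(W), all W → L
n=27: only reaches 23(W), 21(W), 19(W), all W → L
n=28: reaches L-position 24 → W
n=29: reaches L-position 25 → W
n=30: reaches L-position 26 → W
n=31: reaches L-position 27 → W
n=32: reaches L-position 26 → W
n=33: reaches L-position 27 → W
n=34: reaches L-position 26 → W
n=35: reaches L-position 27 → W
n=36: only reaches 32(W), 30(W), 28(W), all W → L
n=37: only reaches 33(W), 31(W), 29(W), all W → L
n=38: only reaches 34(W), 32(W), 30(W), all W → L
n=39: only reaches 35(W), 33(W), 31(W), all W → L
n=40: reaches L-position 36 → W
n=41: reaches L-position 37 → W
n=42: reaches L-position 38 → W
n=43: reaches L-position 39 → W
n=44: reaches L-position 38 → W
n=45: reaches L-position 39 → W
L entries with 1 ≤ n ≤ 45 (n=0 is outside the asked range and is not counted): n = 1, 2, 3, 12, 13, 14, 15, 24, 25, 26, 27, 36, 37, 38, 39; that makes 15.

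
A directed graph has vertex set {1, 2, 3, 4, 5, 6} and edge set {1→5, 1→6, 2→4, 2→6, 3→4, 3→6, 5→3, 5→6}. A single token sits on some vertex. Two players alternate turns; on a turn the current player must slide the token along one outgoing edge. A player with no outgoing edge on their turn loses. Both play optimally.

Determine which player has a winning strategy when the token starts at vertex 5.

Build the W/L table. Terminal = L. A non-terminal position is W if it has a move to some L; otherwise it is L.
Every edge goes from a vertex to one that appears earlier in the order 4, 6, 3, 5, 2, 1, so processing vertices in that order labels each vertex after all of its successors.
4: no outgoing edge → L
6: no outgoing edge → L
3: →6(L), so W
5: →6(L), so W
2: →6(L), so W
1: →6(L), so W
The starting position 5 is W: the player to move should move to 6, handing over an L position.

The first player wins.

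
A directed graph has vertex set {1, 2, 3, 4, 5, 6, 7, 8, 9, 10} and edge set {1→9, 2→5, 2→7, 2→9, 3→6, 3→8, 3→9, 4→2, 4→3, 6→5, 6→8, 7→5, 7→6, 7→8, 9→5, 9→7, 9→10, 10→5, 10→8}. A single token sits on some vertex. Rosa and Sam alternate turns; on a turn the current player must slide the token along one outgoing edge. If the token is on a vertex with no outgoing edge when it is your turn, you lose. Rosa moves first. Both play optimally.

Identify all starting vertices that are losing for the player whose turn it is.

Build the W/L table. Terminal = L. A non-terminal position is W if it has a move to some L; otherwise it is L.
Every edge goes from a vertex to one that appears earlier in the order 5, 8, 6, 10, 7, 9, 1, 2, 3, 4, so processing vertices in that order labels each vertex after all of its successors.
5: no outgoing edge → L
8: no outgoing edge → L
6: reaches L-position 8 → W
10: reaches L-position 8 → W
7: reaches L-position 8 → W
9: reaches L-position 5 → W
1: only reaches 9(W), which is W → L
2: reaches L-position 5 → W
3: reaches L-position 8 → W
4: only reaches 3(W), 2(W), all W → L
Reading off the rows marked L gives the requested list; there are 4 such vertices.

1, 4, 5, 8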